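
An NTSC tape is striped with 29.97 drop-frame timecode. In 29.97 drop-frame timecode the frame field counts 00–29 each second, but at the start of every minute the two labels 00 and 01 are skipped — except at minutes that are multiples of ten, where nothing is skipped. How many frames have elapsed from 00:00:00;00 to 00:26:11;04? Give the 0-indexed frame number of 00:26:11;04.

As if non-drop at 30 labels/s: (0 × 3600 + 26 × 60 + 11) × 30 + 4 = 47134.
Minute boundaries passed: 26; those not divisible by 10: 26 − 2 = 24; dropped labels = 2 × 24 = 48.
Actual frame index = 47134 − 48 = 47086.

47086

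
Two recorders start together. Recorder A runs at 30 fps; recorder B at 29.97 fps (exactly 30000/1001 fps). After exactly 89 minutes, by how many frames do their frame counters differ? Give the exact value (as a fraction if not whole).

160200/1001 frames

89 min = 5340 s.
A emits 30 × 5340 = 160200 frames; B emits 30000/1001 × 5340 = 160200000/1001.
Difference = 160200/1001 frames (≈ 160.0400); B is behind A.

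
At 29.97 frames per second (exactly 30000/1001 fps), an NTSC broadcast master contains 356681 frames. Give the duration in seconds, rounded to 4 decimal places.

Running time = 356681 × 1001/30000 = 357037681/30000 s ≈ 11901.2560 s.

11901.2560 seconds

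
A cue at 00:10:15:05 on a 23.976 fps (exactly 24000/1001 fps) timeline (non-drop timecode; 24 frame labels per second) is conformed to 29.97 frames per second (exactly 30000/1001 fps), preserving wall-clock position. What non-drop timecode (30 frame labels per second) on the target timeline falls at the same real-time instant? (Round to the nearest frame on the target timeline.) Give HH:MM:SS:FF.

Source frame index: (0×3600 + 10×60 + 15) × 24 + 5 = 14765.
Real time: 14765 / (24000/1001) = 2955953/4800 s.
Target frame: (2955953/4800) × (30000/1001) = 73825/4 ≈ 18456.250 → 18456.
At 30 labels/s: frame 18456 → 00:10:15:06.

00:10:15:06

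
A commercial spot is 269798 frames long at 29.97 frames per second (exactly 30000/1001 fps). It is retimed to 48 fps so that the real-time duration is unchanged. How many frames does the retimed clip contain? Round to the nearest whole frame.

432108 frames

Frames at target rate = 269798 × (48) / (30000/1001) = 270067798/625 ≈ 432108.477.
Nearest whole frame: 432108.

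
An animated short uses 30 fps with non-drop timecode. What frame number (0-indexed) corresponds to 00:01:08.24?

Total seconds to the label: (0 × 3600 + 1 × 60 + 8) = 68.
Frame index = 68 × 30 + 24 = 2064.

2064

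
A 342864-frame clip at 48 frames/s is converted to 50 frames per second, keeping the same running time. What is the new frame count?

Target frames = source frames × (target rate / source rate) = 342864 × (50)/(48) = 342864 × 25/24 = 357150.

357150 frames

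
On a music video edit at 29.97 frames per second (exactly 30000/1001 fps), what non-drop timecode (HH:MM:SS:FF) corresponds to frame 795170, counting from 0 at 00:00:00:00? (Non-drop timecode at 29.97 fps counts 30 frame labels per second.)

795170 ÷ 30 = 26505 full seconds, remainder 20 frames.
26505 s = 7 h 21 min 45 s.
Timecode: 07:21:45:20.

07:21:45:20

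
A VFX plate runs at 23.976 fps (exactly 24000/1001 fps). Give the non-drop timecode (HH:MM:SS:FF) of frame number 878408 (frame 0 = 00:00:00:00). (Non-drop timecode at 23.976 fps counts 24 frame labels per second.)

878408 ÷ 24 = 36600 full seconds, remainder 8 frames.
36600 s = 10 h 10 min 0 s.
Timecode: 10:10:00:08.

10:10:00:08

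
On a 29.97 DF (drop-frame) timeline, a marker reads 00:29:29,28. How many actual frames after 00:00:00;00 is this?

Complete 10-minute blocks: 2, each 17982 frames → 35964.
Remaining 9 whole minutes in the current block: 1800 + 8 × 1798 = 16184 frames.
Within the current minute: 29 × 30 + 28 − 2 = 896 (labels ;00/;01 skipped at this minute). Total = 35964 + 16184 + 896 = 53044.

53044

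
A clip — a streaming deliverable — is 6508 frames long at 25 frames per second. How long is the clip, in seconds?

260.32 seconds

Running time = 6508 / (25) = 260.32 s.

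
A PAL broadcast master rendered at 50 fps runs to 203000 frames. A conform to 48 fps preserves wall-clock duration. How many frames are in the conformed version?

Target frames = source frames × (target rate / source rate) = 203000 × (48)/(50) = 203000 × 24/25 = 194880.

194880 frames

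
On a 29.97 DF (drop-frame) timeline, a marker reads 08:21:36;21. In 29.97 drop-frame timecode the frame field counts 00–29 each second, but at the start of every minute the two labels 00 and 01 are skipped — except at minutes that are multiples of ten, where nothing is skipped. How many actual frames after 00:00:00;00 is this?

901999

As if non-drop at 30 labels/s: (8 × 3600 + 21 × 60 + 36) × 30 + 21 = 902901.
Minute boundaries passed: 501; those not divisible by 10: 501 − 50 = 451; dropped labels = 2 × 451 = 902.
Actual frame index = 902901 − 902 = 901999.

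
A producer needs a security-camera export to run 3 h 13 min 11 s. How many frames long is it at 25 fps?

3 h 13 min 11 s = 11591 s.
Frames = 11591 × 25 = 289775.

289775 frames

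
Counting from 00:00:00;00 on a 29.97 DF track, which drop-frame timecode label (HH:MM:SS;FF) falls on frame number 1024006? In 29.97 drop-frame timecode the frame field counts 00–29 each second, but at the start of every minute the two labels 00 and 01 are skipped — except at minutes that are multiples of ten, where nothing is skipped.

09:29:27;22

Each 10-minute DF block holds 10 × 60 × 30 − 9 × 2 = 17982 frames. 1024006 ÷ 17982 → 56 full blocks, remainder 17014.
Within the partial block the first minute is 1800 frames and each further minute 1798, so 9 further minute boundaries passed. Total skipped labels = 18 × 56 + 2 × 9 = 1026.
Non-drop label index = 1024006 + 1026 = 1025032; at 30 labels/s that is 09:29:27:22, i.e. DF 09:29:27;22.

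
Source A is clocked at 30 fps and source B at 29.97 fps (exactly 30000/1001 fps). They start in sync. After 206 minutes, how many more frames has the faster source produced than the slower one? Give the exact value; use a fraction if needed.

370800/1001 frames

206 min = 12360 s.
A emits 30 × 12360 = 370800 frames; B emits 30000/1001 × 12360 = 370800000/1001.
Difference = 370800/1001 frames (≈ 370.4296); B is behind A.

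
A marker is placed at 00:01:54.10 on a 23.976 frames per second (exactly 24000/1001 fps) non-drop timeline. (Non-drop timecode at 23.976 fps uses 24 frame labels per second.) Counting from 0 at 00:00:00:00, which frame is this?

Total seconds to the label: (0 × 3600 + 1 × 60 + 54) = 114.
Frame index = 114 × 24 + 10 = 2746.

2746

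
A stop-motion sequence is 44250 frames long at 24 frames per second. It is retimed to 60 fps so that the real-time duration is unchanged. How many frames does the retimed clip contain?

Target frames = source frames × (target rate / source rate) = 44250 × (60)/(24) = 44250 × 5/2 = 110625.

110625 frames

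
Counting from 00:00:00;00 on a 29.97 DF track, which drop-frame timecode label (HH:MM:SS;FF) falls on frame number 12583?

Ten DF minutes hold 17982 frames, so frame 12583 lies in block 0 (frames 0–17981) with 12583 frames into that block.
The block's first minute is 1800 frames and the rest 1798 each; 12583 frames reaches minute 6, so 0 × 18 + 6 × 2 = 12 labels have been skipped so far.
Adding those back, label number 12583 + 12 = 12595 at 30 labels/s is 419 s + 25 f = 0 h 6 min 59 s frame 25, i.e. 00:06:59;25.

00:06:59;25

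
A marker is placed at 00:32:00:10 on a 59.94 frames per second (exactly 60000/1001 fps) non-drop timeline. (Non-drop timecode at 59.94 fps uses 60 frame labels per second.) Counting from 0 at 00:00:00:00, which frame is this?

Total seconds to the label: (0 × 3600 + 32 × 60 + 0) = 1920.
Frame index = 1920 × 60 + 10 = 115210.

115210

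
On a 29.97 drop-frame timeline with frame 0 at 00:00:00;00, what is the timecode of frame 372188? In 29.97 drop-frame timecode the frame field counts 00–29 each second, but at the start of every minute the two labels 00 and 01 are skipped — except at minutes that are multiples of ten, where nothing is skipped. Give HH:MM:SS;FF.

03:26:58;20

Ten DF minutes hold 17982 frames, so frame 372188 lies in block 20 (frames 359640–377621) with 12548 frames into that block.
The block's first minute is 1800 frames and the rest 1798 each; 12548 frames reaches minute 6, so 20 × 18 + 6 × 2 = 372 labels have been skipped so far.
Adding those back, label number 372188 + 372 = 372560 at 30 labels/s is 12418 s + 20 f = 3 h 26 min 58 s frame 20, i.e. 03:26:58;20.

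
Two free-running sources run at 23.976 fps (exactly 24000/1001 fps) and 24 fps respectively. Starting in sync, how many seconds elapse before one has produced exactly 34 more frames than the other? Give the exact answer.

17017/12 seconds

The gap grows by |24 − 24000/1001| = 24/1001 frames per second.
Time for a 34-frame gap: 34 ÷ (24/1001) = 17017/12 s.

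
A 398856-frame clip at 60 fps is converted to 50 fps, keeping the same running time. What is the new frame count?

332380 frames

Target frames = source frames × (target rate / source rate) = 398856 × (50)/(60) = 398856 × 5/6 = 332380.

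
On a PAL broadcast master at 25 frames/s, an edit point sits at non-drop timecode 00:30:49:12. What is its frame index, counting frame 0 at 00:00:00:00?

Total seconds to the label: (0 × 3600 + 30 × 60 + 49) = 1849.
Frame index = 1849 × 25 + 12 = 46237.

46237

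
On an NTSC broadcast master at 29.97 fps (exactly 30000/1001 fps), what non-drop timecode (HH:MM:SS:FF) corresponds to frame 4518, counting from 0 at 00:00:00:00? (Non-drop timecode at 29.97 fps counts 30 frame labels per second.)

4518 ÷ 30 = 150 full seconds, remainder 18 frames.
150 s = 0 h 2 min 30 s.
Timecode: 00:02:30:18.

00:02:30:18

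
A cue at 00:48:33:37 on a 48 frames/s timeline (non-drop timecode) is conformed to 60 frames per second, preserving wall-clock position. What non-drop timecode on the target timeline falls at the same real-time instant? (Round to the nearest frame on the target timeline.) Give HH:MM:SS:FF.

00:48:33:46

Source frame index: (0×3600 + 48×60 + 33) × 48 + 37 = 139861.
Real time: 139861 / (48) = 139861/48 s.
Target frame: (139861/48) × (60) = 699305/4 ≈ 174826.250 → 174826.
At 60 labels/s: frame 174826 → 00:48:33:46.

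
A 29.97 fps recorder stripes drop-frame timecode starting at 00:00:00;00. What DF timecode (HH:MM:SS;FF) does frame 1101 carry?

00:00:36;21

Ten DF minutes hold 17982 frames, so frame 1101 lies in block 0 (frames 0–17981) with 1101 frames into that block.
The block's first minute is 1800 frames and the rest 1798 each; 1101 frames reaches minute 0, so 0 × 18 + 0 × 2 = 0 labels have been skipped so far.
Adding those back, label number 1101 + 0 = 1101 at 30 labels/s is 36 s + 21 f = 0 h 0 min 36 s frame 21, i.e. 00:00:36;21.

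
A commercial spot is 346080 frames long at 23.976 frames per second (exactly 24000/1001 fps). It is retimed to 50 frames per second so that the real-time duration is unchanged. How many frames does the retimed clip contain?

Target frames = source frames × (target rate / source rate) = 346080 × (50)/(24000/1001) = 346080 × 1001/480 = 721721.

721721 frames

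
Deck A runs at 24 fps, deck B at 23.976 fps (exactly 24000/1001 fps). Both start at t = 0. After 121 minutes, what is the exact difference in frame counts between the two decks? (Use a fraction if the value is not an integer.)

121 min = 7260 s.
A emits 24 × 7260 = 174240 frames; B emits 24000/1001 × 7260 = 15840000/91.
Difference = 15840/91 frames (≈ 174.0659); B is behind A.

15840/91 frames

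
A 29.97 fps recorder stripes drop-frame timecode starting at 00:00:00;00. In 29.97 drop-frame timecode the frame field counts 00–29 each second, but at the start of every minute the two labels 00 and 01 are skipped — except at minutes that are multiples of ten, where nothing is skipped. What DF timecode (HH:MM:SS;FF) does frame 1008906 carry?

Each 10-minute DF block holds 10 × 60 × 30 − 9 × 2 = 17982 frames. 1008906 ÷ 17982 → 56 full blocks, remainder 1914.
Within the partial block the first minute is 1800 frames and each further minute 1798, so 1 further minute boundary passed. Total skipped labels = 18 × 56 + 2 × 1 = 1010.
Non-drop label index = 1008906 + 1010 = 1009916; at 30 labels/s that is 09:21:03:26, i.e. DF 09:21:03;26.

09:21:03;26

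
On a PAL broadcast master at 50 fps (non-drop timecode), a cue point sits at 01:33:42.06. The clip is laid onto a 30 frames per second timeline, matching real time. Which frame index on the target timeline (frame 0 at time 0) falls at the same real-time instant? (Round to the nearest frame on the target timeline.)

Source frame index: (1×3600 + 33×60 + 42) × 50 + 6 = 281106.
Real time: 281106 / (50) = 140553/25 s.
Target frame: (140553/25) × (30) = 843318/5 ≈ 168663.600 → 168664.

frame 168664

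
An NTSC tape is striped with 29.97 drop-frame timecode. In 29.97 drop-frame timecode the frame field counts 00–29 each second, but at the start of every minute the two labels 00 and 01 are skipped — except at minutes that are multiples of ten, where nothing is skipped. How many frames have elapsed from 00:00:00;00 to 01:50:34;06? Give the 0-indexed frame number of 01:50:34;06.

Complete 10-minute blocks: 11, each 17982 frames → 197802.
Remaining 0 whole minutes in the current block: 0 frames.
Within the current minute: 34 × 30 + 6 = 1026. Total = 197802 + 0 + 1026 = 198828.

198828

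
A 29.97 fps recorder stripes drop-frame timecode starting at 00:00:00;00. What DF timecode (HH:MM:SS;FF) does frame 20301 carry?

00:11:17;11

Ten DF minutes hold 17982 frames, so frame 20301 lies in block 1 (frames 17982–35963) with 2319 frames into that block.
The block's first minute is 1800 frames and the rest 1798 each; 2319 frames reaches minute 1, so 1 × 18 + 1 × 2 = 20 labels have been skipped so far.
Adding those back, label number 20301 + 20 = 20321 at 30 labels/s is 677 s + 11 f = 0 h 11 min 17 s frame 11, i.e. 00:11:17;11.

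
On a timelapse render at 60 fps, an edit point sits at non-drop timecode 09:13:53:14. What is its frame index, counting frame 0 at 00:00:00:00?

Total seconds to the label: (9 × 3600 + 13 × 60 + 53) = 33233.
Frame index = 33233 × 60 + 14 = 1993994.

frame 1993994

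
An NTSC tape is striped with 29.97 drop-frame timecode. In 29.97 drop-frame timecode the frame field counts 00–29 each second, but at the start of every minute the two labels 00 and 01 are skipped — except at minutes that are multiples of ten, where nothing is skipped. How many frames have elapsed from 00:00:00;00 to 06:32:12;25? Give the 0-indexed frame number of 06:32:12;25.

Complete 10-minute blocks: 39, each 17982 frames → 701298.
Remaining 2 whole minutes in the current block: 1800 + 1 × 1798 = 3598 frames.
Within the current minute: 12 × 30 + 25 − 2 = 383 (labels ;00/;01 skipped at this minute). Total = 701298 + 3598 + 383 = 705279.

705279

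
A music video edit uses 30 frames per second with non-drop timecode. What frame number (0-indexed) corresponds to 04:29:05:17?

Total seconds to the label: (4 × 3600 + 29 × 60 + 5) = 16145.
Frame index = 16145 × 30 + 17 = 484367.

frame 484367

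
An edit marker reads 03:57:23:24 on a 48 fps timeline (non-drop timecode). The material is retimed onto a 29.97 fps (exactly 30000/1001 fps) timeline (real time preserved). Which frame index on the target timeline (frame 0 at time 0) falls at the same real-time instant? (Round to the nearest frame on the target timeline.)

frame 426878

Source frame index: (3×3600 + 57×60 + 23) × 48 + 24 = 683688.
Real time: 683688 / (48) = 28487/2 s.
Target frame: (28487/2) × (30000/1001) = 427305000/1001 ≈ 426878.122 → 426878.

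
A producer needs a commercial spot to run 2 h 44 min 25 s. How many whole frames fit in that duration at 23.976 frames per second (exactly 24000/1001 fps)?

2 h 44 min 25 s = 9865 s.
Frames = 9865 × 24000/1001 = 236760000/1001 ≈ 236523.4765.
Complete frames: 236523.

236523 frames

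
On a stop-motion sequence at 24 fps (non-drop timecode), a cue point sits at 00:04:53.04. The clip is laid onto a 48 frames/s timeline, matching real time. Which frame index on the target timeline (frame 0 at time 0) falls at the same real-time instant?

Source frame index: (0×3600 + 4×60 + 53) × 24 + 4 = 7036.
Real time: 7036 / (24) = 1759/6 s.
Target frame: (1759/6) × (48) = 14072.

frame 14072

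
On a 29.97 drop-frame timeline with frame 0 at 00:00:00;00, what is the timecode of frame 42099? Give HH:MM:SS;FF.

00:23:24;21

Ten DF minutes hold 17982 frames, so frame 42099 lies in block 2 (frames 35964–53945) with 6135 frames into that block.
The block's first minute is 1800 frames and the rest 1798 each; 6135 frames reaches minute 3, so 2 × 18 + 3 × 2 = 42 labels have been skipped so far.
Adding those back, label number 42099 + 42 = 42141 at 30 labels/s is 1404 s + 21 f = 0 h 23 min 24 s frame 21, i.e. 00:23:24;21.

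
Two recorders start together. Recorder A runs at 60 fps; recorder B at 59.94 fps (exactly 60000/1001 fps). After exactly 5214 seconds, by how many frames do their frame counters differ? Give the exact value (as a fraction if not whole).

28440/91 frames

A emits 60 × 5214 = 312840 frames; B emits 60000/1001 × 5214 = 28440000/91.
Difference = 28440/91 frames (≈ 312.5275); B is behind A.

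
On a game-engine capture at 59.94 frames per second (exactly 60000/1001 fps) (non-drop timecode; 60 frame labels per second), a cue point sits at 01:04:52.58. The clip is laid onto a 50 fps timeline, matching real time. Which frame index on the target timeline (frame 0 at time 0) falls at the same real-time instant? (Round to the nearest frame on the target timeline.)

frame 194843

Source frame index: (1×3600 + 4×60 + 52) × 60 + 58 = 233578.
Real time: 233578 / (60000/1001) = 116905789/30000 s.
Target frame: (116905789/30000) × (50) = 116905789/600 ≈ 194842.982 → 194843.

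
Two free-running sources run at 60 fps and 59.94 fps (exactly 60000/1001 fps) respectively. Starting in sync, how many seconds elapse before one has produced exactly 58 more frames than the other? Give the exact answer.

29029/30 seconds

The gap grows by |60000/1001 − 60| = 60/1001 frames per second.
Time for a 58-frame gap: 58 ÷ (60/1001) = 29029/30 s.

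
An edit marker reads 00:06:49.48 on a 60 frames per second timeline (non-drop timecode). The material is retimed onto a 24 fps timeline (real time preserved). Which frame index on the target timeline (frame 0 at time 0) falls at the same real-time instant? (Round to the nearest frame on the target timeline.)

frame 9835

Source frame index: (0×3600 + 6×60 + 49) × 60 + 48 = 24588.
Real time: 24588 / (60) = 2049/5 s.
Target frame: (2049/5) × (24) = 49176/5 ≈ 9835.200 → 9835.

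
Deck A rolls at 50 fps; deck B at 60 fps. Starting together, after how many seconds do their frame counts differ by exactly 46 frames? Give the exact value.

The gap grows by |60 − 50| = 10 frames per second.
Time for a 46-frame gap: 46 ÷ (10) = 4.6 s.

4.6 seconds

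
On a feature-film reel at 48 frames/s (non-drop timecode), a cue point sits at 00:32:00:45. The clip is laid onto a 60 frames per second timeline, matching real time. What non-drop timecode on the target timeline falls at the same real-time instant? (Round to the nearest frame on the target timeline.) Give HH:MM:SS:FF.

00:32:00:56

Source frame index: (0×3600 + 32×60 + 0) × 48 + 45 = 92205.
Real time: 92205 / (48) = 30735/16 s.
Target frame: (30735/16) × (60) = 461025/4 ≈ 115256.250 → 115256.
At 60 labels/s: frame 115256 → 00:32:00:56.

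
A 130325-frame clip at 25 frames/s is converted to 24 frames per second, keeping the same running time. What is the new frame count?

125112 frames

Target frames = source frames × (target rate / source rate) = 130325 × (24)/(25) = 130325 × 24/25 = 125112.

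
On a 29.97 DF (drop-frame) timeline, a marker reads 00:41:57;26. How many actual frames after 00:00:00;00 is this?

75462

As if non-drop at 30 labels/s: (0 × 3600 + 41 × 60 + 57) × 30 + 26 = 75536.
Minute boundaries passed: 41; those not divisible by 10: 41 − 4 = 37; dropped labels = 2 × 37 = 74.
Actual frame index = 75536 − 74 = 75462.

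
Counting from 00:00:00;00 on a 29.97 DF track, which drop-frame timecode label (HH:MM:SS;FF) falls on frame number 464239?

04:18:10;05

Ten DF minutes hold 17982 frames, so frame 464239 lies in block 25 (frames 449550–467531) with 14689 frames into that block.
The block's first minute is 1800 frames and the rest 1798 each; 14689 frames reaches minute 8, so 25 × 18 + 8 × 2 = 466 labels have been skipped so far.
Adding those back, label number 464239 + 466 = 464705 at 30 labels/s is 15490 s + 5 f = 4 h 18 min 10 s frame 5, i.e. 04:18:10;05.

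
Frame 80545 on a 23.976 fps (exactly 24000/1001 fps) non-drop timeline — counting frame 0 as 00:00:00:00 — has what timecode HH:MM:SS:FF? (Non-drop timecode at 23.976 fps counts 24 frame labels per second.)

80545 ÷ 24 = 3356 full seconds, remainder 1 frame.
3356 s = 0 h 55 min 56 s.
Timecode: 00:55:56:01.

00:55:56:01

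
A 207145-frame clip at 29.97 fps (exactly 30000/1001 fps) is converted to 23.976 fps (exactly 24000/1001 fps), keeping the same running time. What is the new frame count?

Target frames = source frames × (target rate / source rate) = 207145 × (24000/1001)/(30000/1001) = 207145 × 4/5 = 165716.

165716 frames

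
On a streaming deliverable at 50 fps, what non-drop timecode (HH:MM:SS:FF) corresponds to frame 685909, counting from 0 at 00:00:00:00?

03:48:38:09

685909 ÷ 50 = 13718 full seconds, remainder 9 frames.
13718 s = 3 h 48 min 38 s.
Timecode: 03:48:38:09.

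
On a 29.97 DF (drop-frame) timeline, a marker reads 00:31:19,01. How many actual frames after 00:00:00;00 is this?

56315

Complete 10-minute blocks: 3, each 17982 frames → 53946.
Remaining 1 whole minute in the current block: 1800 + 0 × 1798 = 1800 frames.
Within the current minute: 19 × 30 + 1 − 2 = 569 (labels ;00/;01 skipped at this minute). Total = 53946 + 1800 + 569 = 56315.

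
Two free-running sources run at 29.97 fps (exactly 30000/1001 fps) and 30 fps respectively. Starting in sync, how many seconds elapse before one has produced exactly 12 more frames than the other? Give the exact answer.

The gap grows by |30 − 30000/1001| = 30/1001 frames per second.
Time for a 12-frame gap: 12 ÷ (30/1001) = 400.4 s.

400.4 seconds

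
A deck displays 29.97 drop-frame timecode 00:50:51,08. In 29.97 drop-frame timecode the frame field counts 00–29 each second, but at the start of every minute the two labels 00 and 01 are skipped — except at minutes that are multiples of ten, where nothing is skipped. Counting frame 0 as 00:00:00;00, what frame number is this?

91448

Complete 10-minute blocks: 5, each 17982 frames → 89910.
Remaining 0 whole minutes in the current block: 0 frames.
Within the current minute: 51 × 30 + 8 = 1538. Total = 89910 + 0 + 1538 = 91448.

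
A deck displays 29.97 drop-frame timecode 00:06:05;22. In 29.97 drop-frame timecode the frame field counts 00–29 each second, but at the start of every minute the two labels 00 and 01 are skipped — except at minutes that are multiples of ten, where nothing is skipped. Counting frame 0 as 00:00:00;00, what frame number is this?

Complete 10-minute blocks: 0, each 17982 frames → 0.
Remaining 6 whole minutes in the current block: 1800 + 5 × 1798 = 10790 frames.
Within the current minute: 5 × 30 + 22 − 2 = 170 (labels ;00/;01 skipped at this minute). Total = 0 + 10790 + 170 = 10960.

10960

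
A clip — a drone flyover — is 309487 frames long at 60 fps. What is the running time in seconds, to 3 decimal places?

5158.117 seconds

Running time = 309487 × 1/60 = 309487/60 s ≈ 5158.117 s.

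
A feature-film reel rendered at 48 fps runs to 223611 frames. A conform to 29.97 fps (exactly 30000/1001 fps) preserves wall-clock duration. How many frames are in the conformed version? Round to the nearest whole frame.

139617 frames

Frames at target rate = 223611 × (30000/1001) / (48) = 139756875/1001 ≈ 139617.258.
Nearest whole frame: 139617.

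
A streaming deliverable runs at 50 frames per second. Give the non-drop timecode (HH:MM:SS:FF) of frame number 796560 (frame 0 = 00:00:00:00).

796560 ÷ 50 = 15931 full seconds, remainder 10 frames.
15931 s = 4 h 25 min 31 s.
Timecode: 04:25:31:10.

04:25:31:10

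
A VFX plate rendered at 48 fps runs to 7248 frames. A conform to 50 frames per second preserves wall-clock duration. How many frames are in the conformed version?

7550 frames

Target frames = source frames × (target rate / source rate) = 7248 × (50)/(48) = 7248 × 25/24 = 7550.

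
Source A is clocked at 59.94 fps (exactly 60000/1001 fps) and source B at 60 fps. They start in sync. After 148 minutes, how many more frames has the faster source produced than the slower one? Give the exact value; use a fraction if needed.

148 min = 8880 s.
A emits 60000/1001 × 8880 = 532800000/1001 frames; B emits 60 × 8880 = 532800.
Difference = 532800/1001 frames (≈ 532.2677); B is ahead of A.

532800/1001 frames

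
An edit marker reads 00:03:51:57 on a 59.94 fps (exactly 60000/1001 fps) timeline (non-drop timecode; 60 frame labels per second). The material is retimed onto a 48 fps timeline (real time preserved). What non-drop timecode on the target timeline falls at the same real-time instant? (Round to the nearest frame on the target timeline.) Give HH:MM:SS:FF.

00:03:52:09

Source frame index: (0×3600 + 3×60 + 51) × 60 + 57 = 13917.
Real time: 13917 / (60000/1001) = 4643639/20000 s.
Target frame: (4643639/20000) × (48) = 13930917/1250 ≈ 11144.734 → 11145.
At 48 labels/s: frame 11145 → 00:03:52:09.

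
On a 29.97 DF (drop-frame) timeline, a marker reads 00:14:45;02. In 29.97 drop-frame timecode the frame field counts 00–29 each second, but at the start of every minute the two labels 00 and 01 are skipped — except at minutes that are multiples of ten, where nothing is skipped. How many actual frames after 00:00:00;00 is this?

As if non-drop at 30 labels/s: (0 × 3600 + 14 × 60 + 45) × 30 + 2 = 26552.
Minute boundaries passed: 14; those not divisible by 10: 14 − 1 = 13; dropped labels = 2 × 13 = 26.
Actual frame index = 26552 − 26 = 26526.

26526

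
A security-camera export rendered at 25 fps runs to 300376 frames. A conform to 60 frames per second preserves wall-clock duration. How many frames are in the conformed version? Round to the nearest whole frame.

Frames at target rate = 300376 × (60) / (25) = 3604512/5 ≈ 720902.400.
Nearest whole frame: 720902.

720902 frames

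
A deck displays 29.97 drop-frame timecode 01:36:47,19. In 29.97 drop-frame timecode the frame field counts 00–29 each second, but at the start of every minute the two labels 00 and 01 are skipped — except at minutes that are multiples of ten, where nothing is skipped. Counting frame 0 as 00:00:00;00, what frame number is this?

174055

Complete 10-minute blocks: 9, each 17982 frames → 161838.
Remaining 6 whole minutes in the current block: 1800 + 5 × 1798 = 10790 frames.
Within the current minute: 47 × 30 + 19 − 2 = 1427 (labels ;00/;01 skipped at this minute). Total = 161838 + 10790 + 1427 = 174055.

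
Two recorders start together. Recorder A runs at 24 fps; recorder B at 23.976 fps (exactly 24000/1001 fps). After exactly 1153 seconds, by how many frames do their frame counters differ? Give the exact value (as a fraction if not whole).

A emits 24 × 1153 = 27672 frames; B emits 24000/1001 × 1153 = 27672000/1001.
Difference = 27672/1001 frames (≈ 27.6444); B is behind A.

27672/1001 frames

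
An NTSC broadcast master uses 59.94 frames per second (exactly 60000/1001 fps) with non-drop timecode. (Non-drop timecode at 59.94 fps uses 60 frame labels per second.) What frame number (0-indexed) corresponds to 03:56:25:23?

Total seconds to the label: (3 × 3600 + 56 × 60 + 25) = 14185.
Frame index = 14185 × 60 + 23 = 851123.

frame 851123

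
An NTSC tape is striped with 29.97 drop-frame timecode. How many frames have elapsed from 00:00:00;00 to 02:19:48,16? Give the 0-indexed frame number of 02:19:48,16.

251404

Complete 10-minute blocks: 13, each 17982 frames → 233766.
Remaining 9 whole minutes in the current block: 1800 + 8 × 1798 = 16184 frames.
Within the current minute: 48 × 30 + 16 − 2 = 1454 (labels ;00/;01 skipped at this minute). Total = 233766 + 16184 + 1454 = 251404.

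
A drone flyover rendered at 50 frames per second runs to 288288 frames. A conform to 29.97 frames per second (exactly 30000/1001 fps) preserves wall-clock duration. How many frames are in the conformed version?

Target frames = source frames × (target rate / source rate) = 288288 × (30000/1001)/(50) = 288288 × 600/1001 = 172800.

172800 frames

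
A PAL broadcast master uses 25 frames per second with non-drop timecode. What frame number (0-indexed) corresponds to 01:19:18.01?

118951

Total seconds to the label: (1 × 3600 + 19 × 60 + 18) = 4758.
Frame index = 4758 × 25 + 1 = 118951.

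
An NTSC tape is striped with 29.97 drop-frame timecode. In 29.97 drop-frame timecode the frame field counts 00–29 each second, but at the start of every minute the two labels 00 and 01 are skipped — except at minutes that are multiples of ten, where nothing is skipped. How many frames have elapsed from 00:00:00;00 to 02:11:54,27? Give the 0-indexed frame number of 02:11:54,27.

As if non-drop at 30 labels/s: (2 × 3600 + 11 × 60 + 54) × 30 + 27 = 237447.
Minute boundaries passed: 131; those not divisible by 10: 131 − 13 = 118; dropped labels = 2 × 118 = 236.
Actual frame index = 237447 − 236 = 237211.

237211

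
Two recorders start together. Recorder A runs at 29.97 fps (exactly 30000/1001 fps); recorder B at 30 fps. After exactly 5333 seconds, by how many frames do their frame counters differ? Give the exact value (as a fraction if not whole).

159990/1001 frames

A emits 30000/1001 × 5333 = 159990000/1001 frames; B emits 30 × 5333 = 159990.
Difference = 159990/1001 frames (≈ 159.8302); B is ahead of A.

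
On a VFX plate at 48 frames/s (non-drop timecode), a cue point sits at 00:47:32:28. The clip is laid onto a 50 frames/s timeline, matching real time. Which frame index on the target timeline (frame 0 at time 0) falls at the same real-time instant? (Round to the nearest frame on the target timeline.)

frame 142629

Source frame index: (0×3600 + 47×60 + 32) × 48 + 28 = 136924.
Real time: 136924 / (48) = 34231/12 s.
Target frame: (34231/12) × (50) = 855775/6 ≈ 142629.167 → 142629.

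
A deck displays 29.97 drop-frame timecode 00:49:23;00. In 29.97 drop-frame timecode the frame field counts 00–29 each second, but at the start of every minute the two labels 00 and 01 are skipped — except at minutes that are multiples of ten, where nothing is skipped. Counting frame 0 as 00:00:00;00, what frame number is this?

As if non-drop at 30 labels/s: (0 × 3600 + 49 × 60 + 23) × 30 + 0 = 88890.
Minute boundaries passed: 49; those not divisible by 10: 49 − 4 = 45; dropped labels = 2 × 45 = 90.
Actual frame index = 88890 − 90 = 88800.

88800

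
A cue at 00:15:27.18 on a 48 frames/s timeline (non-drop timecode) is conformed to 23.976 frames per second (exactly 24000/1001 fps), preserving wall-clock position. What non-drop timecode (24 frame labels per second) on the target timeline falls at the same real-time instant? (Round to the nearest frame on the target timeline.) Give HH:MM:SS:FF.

Source frame index: (0×3600 + 15×60 + 27) × 48 + 18 = 44514.
Real time: 44514 / (48) = 7419/8 s.
Target frame: (7419/8) × (24000/1001) = 22257000/1001 ≈ 22234.765 → 22235.
At 24 labels/s: frame 22235 → 00:15:26:11.

00:15:26:11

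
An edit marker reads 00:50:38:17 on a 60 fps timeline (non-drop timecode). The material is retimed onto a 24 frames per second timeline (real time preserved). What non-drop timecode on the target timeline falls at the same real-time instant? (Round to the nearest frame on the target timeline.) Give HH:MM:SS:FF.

Source frame index: (0×3600 + 50×60 + 38) × 60 + 17 = 182297.
Real time: 182297 / (60) = 182297/60 s.
Target frame: (182297/60) × (24) = 364594/5 ≈ 72918.800 → 72919.
At 24 labels/s: frame 72919 → 00:50:38:07.

00:50:38:07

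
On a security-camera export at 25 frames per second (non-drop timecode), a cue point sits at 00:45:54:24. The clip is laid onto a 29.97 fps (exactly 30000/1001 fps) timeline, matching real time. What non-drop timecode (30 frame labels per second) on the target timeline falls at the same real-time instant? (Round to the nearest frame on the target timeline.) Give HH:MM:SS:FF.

Source frame index: (0×3600 + 45×60 + 54) × 25 + 24 = 68874.
Real time: 68874 / (25) = 68874/25 s.
Target frame: (68874/25) × (30000/1001) = 6357600/77 ≈ 82566.234 → 82566.
At 30 labels/s: frame 82566 → 00:45:52:06.

00:45:52:06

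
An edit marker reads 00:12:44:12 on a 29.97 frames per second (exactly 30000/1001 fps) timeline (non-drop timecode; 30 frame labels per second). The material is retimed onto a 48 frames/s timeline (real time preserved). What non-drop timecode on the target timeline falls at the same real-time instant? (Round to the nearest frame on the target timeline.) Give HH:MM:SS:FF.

Source frame index: (0×3600 + 12×60 + 44) × 30 + 12 = 22932.
Real time: 22932 / (30000/1001) = 1912911/2500 s.
Target frame: (1912911/2500) × (48) = 22954932/625 ≈ 36727.891 → 36728.
At 48 labels/s: frame 36728 → 00:12:45:08.

00:12:45:08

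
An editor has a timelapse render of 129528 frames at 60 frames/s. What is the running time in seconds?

2158.8 seconds

Running time = 129528 / (60) = 2158.8 s.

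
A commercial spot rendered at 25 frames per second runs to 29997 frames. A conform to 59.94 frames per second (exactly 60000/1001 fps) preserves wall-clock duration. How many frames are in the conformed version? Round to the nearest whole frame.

Frames at target rate = 29997 × (60000/1001) / (25) = 6544800/91 ≈ 71920.879.
Nearest whole frame: 71921.

71921 frames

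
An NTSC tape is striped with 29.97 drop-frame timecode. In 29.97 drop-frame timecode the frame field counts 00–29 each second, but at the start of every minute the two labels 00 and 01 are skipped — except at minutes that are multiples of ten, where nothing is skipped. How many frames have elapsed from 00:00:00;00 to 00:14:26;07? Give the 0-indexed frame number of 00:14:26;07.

25961

As if non-drop at 30 labels/s: (0 × 3600 + 14 × 60 + 26) × 30 + 7 = 25987.
Minute boundaries passed: 14; those not divisible by 10: 14 − 1 = 13; dropped labels = 2 × 13 = 26.
Actual frame index = 25987 − 26 = 25961.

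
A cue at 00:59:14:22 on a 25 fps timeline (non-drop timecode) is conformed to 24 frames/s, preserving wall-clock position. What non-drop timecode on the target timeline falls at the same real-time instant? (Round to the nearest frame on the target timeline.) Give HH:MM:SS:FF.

Source frame index: (0×3600 + 59×60 + 14) × 25 + 22 = 88872.
Real time: 88872 / (25) = 88872/25 s.
Target frame: (88872/25) × (24) = 2132928/25 ≈ 85317.120 → 85317.
At 24 labels/s: frame 85317 → 00:59:14:21.

00:59:14:21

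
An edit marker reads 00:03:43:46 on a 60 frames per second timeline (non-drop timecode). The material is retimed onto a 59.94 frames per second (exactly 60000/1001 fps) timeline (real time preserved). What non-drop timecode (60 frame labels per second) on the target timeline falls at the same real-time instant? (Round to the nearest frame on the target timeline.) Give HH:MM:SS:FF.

Source frame index: (0×3600 + 3×60 + 43) × 60 + 46 = 13426.
Real time: 13426 / (60) = 6713/30 s.
Target frame: (6713/30) × (60000/1001) = 1918000/143 ≈ 13412.587 → 13413.
At 60 labels/s: frame 13413 → 00:03:43:33.

00:03:43:33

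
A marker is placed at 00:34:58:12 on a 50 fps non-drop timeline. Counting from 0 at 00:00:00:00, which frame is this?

Total seconds to the label: (0 × 3600 + 34 × 60 + 58) = 2098.
Frame index = 2098 × 50 + 12 = 104912.

104912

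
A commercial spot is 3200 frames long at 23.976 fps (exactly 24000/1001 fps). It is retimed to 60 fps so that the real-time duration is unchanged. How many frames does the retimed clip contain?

8008 frames

Target frames = source frames × (target rate / source rate) = 3200 × (60)/(24000/1001) = 3200 × 1001/400 = 8008.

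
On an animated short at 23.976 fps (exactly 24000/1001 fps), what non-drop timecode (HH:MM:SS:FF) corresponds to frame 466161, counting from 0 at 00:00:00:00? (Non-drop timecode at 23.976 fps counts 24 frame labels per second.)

466161 ÷ 24 = 19423 full seconds, remainder 9 frames.
19423 s = 5 h 23 min 43 s.
Timecode: 05:23:43:09.

05:23:43:09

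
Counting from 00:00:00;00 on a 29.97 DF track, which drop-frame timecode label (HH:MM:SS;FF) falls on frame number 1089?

Each 10-minute DF block holds 10 × 60 × 30 − 9 × 2 = 17982 frames. 1089 ÷ 17982 → 0 full blocks, remainder 1089.
Within the partial block the first minute is 1800 frames and each further minute 1798, so 0 further minute boundaries passed. Total skipped labels = 18 × 0 + 2 × 0 = 0.
Non-drop label index = 1089 + 0 = 1089; at 30 labels/s that is 00:00:36:09, i.e. DF 00:00:36;09.

00:00:36;09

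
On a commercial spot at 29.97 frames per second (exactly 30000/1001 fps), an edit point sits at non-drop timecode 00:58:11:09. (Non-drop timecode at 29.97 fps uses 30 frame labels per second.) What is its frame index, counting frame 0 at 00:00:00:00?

frame 104739

Total seconds to the label: (0 × 3600 + 58 × 60 + 11) = 3491.
Frame index = 3491 × 30 + 9 = 104739.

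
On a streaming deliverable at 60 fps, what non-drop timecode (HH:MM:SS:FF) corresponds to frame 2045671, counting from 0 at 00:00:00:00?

2045671 ÷ 60 = 34094 full seconds, remainder 31 frames.
34094 s = 9 h 28 min 14 s.
Timecode: 09:28:14:31.

09:28:14:31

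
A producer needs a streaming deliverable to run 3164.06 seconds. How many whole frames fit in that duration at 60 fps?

189843 frames

Frames = 3164.06 × 60 = 949218/5 ≈ 189843.6000.
Complete frames: 189843.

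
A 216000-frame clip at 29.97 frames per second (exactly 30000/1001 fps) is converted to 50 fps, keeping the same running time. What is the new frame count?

360360 frames

Target frames = source frames × (target rate / source rate) = 216000 × (50)/(30000/1001) = 216000 × 1001/600 = 360360.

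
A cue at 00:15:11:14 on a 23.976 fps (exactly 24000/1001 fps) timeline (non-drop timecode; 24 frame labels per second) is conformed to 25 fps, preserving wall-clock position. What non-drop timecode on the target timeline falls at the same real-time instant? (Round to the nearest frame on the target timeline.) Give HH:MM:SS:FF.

00:15:12:12

Source frame index: (0×3600 + 15×60 + 11) × 24 + 14 = 21878.
Real time: 21878 / (24000/1001) = 10949939/12000 s.
Target frame: (10949939/12000) × (25) = 10949939/480 ≈ 22812.373 → 22812.
At 25 labels/s: frame 22812 → 00:15:12:12.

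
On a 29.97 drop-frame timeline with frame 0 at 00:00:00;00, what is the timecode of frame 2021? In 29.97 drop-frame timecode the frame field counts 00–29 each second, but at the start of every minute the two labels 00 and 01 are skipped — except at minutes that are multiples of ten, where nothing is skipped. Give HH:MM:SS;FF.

00:01:07;13

Ten DF minutes hold 17982 frames, so frame 2021 lies in block 0 (frames 0–17981) with 2021 frames into that block.
The block's first minute is 1800 frames and the rest 1798 each; 2021 frames reaches minute 1, so 0 × 18 + 1 × 2 = 2 labels have been skipped so far.
Adding those back, label number 2021 + 2 = 2023 at 30 labels/s is 67 s + 13 f = 0 h 1 min 7 s frame 13, i.e. 00:01:07;13.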